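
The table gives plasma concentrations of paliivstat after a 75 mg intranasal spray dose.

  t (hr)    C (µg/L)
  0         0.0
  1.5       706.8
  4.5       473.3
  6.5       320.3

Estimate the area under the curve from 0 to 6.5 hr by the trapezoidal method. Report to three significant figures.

Trapezoidal AUC_0→6.5:
  [0→1.5]: (0.0+706.8)/2 × 1.5 = 530.1
  [1.5→4.5]: (706.8+473.3)/2 × 3 = 1770.15
  [4.5→6.5]: (473.3+320.3)/2 × 2 = 793.6
  Sum = 3093.85 µg/L·hr

AUC = 3090 µg/L·hr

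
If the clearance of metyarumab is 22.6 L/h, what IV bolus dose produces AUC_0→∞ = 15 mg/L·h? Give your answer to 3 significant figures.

Dose = 339 mg

Dose_iv = CL × AUC_0→∞
     = 22.6 × 15 = 339 mg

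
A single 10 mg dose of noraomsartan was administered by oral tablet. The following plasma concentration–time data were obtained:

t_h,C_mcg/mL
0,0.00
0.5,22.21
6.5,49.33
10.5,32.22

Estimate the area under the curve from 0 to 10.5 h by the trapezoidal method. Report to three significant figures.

AUC = 383 mcg/mL·h

Trapezoidal AUC_0→10.5:
  [0→0.5]: (0.00+22.21)/2 × 0.5 = 5.5525
  [0.5→6.5]: (22.21+49.33)/2 × 6 = 214.62
  [6.5→10.5]: (49.33+32.22)/2 × 4 = 163.1
  Sum = 383.2725 mcg/mL·h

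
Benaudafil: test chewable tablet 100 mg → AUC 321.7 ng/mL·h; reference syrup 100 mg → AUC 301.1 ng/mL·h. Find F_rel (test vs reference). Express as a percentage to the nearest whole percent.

F_rel = 107%

F_rel = (AUC_test/D_test) / (AUC_ref/D_ref)
      = (321.7/100) / (301.1/100)
      = 3.217 / 3.011 = 1.0684 = 106.84%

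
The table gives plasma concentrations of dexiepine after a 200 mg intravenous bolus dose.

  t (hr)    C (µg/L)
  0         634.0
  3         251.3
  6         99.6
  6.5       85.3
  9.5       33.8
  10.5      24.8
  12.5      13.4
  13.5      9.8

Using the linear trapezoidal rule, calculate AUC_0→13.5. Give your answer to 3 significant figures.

Trapezoidal AUC_0→13.5:
  [0→3]: (634.0+251.3)/2 × 3 = 1327.95
  [3→6]: (251.3+99.6)/2 × 3 = 526.35
  [6→6.5]: (99.6+85.3)/2 × 0.5 = 46.225
  [6.5→9.5]: (85.3+33.8)/2 × 3 = 178.65
  [9.5→10.5]: (33.8+24.8)/2 × 1 = 29.3
  [10.5→12.5]: (24.8+13.4)/2 × 2 = 38.2
  [12.5→13.5]: (13.4+9.8)/2 × 1 = 11.6
  Sum = 2158.275 µg/L·hr

AUC = 2160 µg/L·hr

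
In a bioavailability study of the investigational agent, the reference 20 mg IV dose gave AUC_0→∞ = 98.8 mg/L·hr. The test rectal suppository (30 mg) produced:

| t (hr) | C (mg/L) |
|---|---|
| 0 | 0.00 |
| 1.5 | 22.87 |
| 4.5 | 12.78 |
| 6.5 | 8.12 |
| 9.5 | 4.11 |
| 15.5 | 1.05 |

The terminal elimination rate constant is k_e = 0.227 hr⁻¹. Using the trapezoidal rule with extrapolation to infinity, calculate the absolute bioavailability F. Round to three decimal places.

F = 0.877

Trapezoidal AUC_0→15.5 (rectal suppository):
  [0→1.5]: (0.00+22.87)/2 × 1.5 = 17.1525
  [1.5→4.5]: (22.87+12.78)/2 × 3 = 53.475
  [4.5→6.5]: (12.78+8.12)/2 × 2 = 20.9
  [6.5→9.5]: (8.12+4.11)/2 × 3 = 18.345
  [9.5→15.5]: (4.11+1.05)/2 × 6 = 15.48
  Sum = 125.3525 mg/L·hr
Tail: C_last/k_e = 1.05/0.227 = 4.626
AUC_0→∞ (rectal suppository) = 125.3525 + 4.626 = 129.9785 mg/L·hr
F = (AUC_ev/D_ev)/(AUC_iv/D_iv) = (129.9785/30)/(98.8/20) = 4.33262/4.94 = 0.8770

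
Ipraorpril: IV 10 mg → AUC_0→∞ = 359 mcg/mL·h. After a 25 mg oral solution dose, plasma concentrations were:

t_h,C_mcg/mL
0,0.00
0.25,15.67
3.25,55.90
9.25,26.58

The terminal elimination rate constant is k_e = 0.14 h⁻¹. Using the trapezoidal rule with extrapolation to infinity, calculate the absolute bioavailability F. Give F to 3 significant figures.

F = 0.609

Trapezoidal AUC_0→9.25 (oral solution):
  [0→0.25]: (0.00+15.67)/2 × 0.25 = 1.95875
  [0.25→3.25]: (15.67+55.90)/2 × 3 = 107.355
  [3.25→9.25]: (55.90+26.58)/2 × 6 = 247.44
  Sum = 356.75375 mcg/mL·h
Tail: C_last/k_e = 26.58/0.14 = 189.857
AUC_0→∞ (oral solution) = 356.75375 + 189.857 = 546.61075 mcg/mL·h
F = (AUC_ev/D_ev)/(AUC_iv/D_iv) = (546.61075/25)/(359/10) = 21.86443/35.9 = 0.6090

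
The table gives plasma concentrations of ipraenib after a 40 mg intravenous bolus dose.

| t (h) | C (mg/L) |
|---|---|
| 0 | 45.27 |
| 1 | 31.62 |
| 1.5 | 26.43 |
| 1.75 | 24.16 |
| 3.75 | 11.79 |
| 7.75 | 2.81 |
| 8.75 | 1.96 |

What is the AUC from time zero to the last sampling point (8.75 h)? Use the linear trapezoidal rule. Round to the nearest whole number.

AUC = 127 mg/L·h

Trapezoidal AUC_0→8.75:
  [0→1]: (45.27+31.62)/2 × 1 = 38.445
  [1→1.5]: (31.62+26.43)/2 × 0.5 = 14.5125
  [1.5→1.75]: (26.43+24.16)/2 × 0.25 = 6.32375
  [1.75→3.75]: (24.16+11.79)/2 × 2 = 35.95
  [3.75→7.75]: (11.79+2.81)/2 × 4 = 29.2
  [7.75→8.75]: (2.81+1.96)/2 × 1 = 2.385
  Sum = 126.81625 mg/L·h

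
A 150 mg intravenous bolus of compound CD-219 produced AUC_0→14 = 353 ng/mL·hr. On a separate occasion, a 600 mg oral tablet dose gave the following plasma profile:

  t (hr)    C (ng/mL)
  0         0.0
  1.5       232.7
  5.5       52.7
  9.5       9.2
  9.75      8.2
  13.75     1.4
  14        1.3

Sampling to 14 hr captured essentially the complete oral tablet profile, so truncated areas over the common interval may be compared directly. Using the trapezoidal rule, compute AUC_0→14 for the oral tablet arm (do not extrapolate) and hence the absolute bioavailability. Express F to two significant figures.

F = 0.63

Trapezoidal AUC_0→14 (oral tablet):
  [0→1.5]: (0.0+232.7)/2 × 1.5 = 174.525
  [1.5→5.5]: (232.7+52.7)/2 × 4 = 570.8
  [5.5→9.5]: (52.7+9.2)/2 × 4 = 123.8
  [9.5→9.75]: (9.2+8.2)/2 × 0.25 = 2.175
  [9.75→13.75]: (8.2+1.4)/2 × 4 = 19.2
  [13.75→14]: (1.4+1.3)/2 × 0.25 = 0.3375
  Sum = 890.8375 ng/mL·hr
F = (AUC_ev/D_ev)/(AUC_iv/D_iv) = (890.8375/600)/(353/150) = 1.48473/2.35333 = 0.6309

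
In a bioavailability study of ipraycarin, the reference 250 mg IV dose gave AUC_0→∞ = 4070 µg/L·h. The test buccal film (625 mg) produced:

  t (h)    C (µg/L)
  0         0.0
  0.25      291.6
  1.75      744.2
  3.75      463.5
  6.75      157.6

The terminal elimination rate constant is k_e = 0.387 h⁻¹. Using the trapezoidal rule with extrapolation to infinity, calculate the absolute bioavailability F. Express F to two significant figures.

F = 0.33

Trapezoidal AUC_0→6.75 (buccal film):
  [0→0.25]: (0.0+291.6)/2 × 0.25 = 36.45
  [0.25→1.75]: (291.6+744.2)/2 × 1.5 = 776.85
  [1.75→3.75]: (744.2+463.5)/2 × 2 = 1207.7
  [3.75→6.75]: (463.5+157.6)/2 × 3 = 931.65
  Sum = 2952.65 µg/L·h
Tail: C_last/k_e = 157.6/0.387 = 407.235
AUC_0→∞ (buccal film) = 2952.65 + 407.235 = 3359.885 µg/L·h
F = (AUC_ev/D_ev)/(AUC_iv/D_iv) = (3359.885/625)/(4070/250) = 5.375816/16.28 = 0.3302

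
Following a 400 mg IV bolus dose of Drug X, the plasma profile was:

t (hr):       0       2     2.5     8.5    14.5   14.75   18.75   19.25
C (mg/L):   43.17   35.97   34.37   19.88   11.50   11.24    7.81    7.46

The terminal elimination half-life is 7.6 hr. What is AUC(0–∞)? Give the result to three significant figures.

Trapezoidal AUC_0→19.25:
  [0→2]: (43.17+35.97)/2 × 2 = 79.14
  [2→2.5]: (35.97+34.37)/2 × 0.5 = 17.585
  [2.5→8.5]: (34.37+19.88)/2 × 6 = 162.75
  [8.5→14.5]: (19.88+11.50)/2 × 6 = 94.14
  [14.5→14.75]: (11.50+11.24)/2 × 0.25 = 2.8425
  [14.75→18.75]: (11.24+7.81)/2 × 4 = 38.1
  [18.75→19.25]: (7.81+7.46)/2 × 0.5 = 3.8175
  Sum = 398.375 mg/L·hr
k_e = ln2 / t½ = 0.693147 / 7.6 = 0.0912 hr^-1
Extrapolated tail: C_last / k_e = 7.46 / 0.0912 = 81.798
AUC_0→∞ = 398.375 + 81.798 = 480.173 mg/L·hr

AUC = 480 mg/L·hr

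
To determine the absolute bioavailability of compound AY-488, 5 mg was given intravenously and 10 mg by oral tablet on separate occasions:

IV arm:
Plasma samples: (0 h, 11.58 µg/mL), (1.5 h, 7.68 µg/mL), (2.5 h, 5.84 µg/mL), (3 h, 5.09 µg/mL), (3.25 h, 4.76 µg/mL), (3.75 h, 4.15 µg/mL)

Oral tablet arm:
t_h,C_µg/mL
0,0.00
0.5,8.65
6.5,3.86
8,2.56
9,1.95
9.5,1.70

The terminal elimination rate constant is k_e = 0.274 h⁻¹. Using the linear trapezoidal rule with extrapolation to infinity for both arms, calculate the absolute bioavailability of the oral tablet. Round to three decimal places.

F = 0.633

Trapezoidal AUC_0→3.75 (IV):
  [0→1.5]: (11.58+7.68)/2 × 1.5 = 14.445
  [1.5→2.5]: (7.68+5.84)/2 × 1 = 6.76
  [2.5→3]: (5.84+5.09)/2 × 0.5 = 2.7325
  [3→3.25]: (5.09+4.76)/2 × 0.25 = 1.23125
  [3.25→3.75]: (4.76+4.15)/2 × 0.5 = 2.2275
  Sum = 27.39625 µg/mL·h
IV tail: 4.15/0.274 = 15.146; AUC_iv,0→∞ = 27.39625 + 15.146 = 42.54225 µg/mL·h
Trapezoidal AUC_0→9.5 (oral tablet):
  [0→0.5]: (0.00+8.65)/2 × 0.5 = 2.1625
  [0.5→6.5]: (8.65+3.86)/2 × 6 = 37.53
  [6.5→8]: (3.86+2.56)/2 × 1.5 = 4.815
  [8→9]: (2.56+1.95)/2 × 1 = 2.255
  [9→9.5]: (1.95+1.70)/2 × 0.5 = 0.9125
  Sum = 47.675 µg/mL·h
oral tablet tail: 1.70/0.274 = 6.204; AUC_ev,0→∞ = 47.675 + 6.204 = 53.879 µg/mL·h
F = (AUC_ev/D_ev)/(AUC_iv/D_iv) = (53.879/10)/(42.54225/5) = 5.3879/8.50845 = 0.6332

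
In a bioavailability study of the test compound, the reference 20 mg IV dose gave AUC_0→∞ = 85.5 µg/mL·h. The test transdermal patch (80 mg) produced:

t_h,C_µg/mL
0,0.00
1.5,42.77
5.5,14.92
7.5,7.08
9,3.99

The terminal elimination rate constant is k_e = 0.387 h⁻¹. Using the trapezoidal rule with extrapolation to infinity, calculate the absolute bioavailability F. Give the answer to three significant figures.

F = 0.550

Trapezoidal AUC_0→9 (transdermal patch):
  [0→1.5]: (0.00+42.77)/2 × 1.5 = 32.0775
  [1.5→5.5]: (42.77+14.92)/2 × 4 = 115.38
  [5.5→7.5]: (14.92+7.08)/2 × 2 = 22.0
  [7.5→9]: (7.08+3.99)/2 × 1.5 = 8.3025
  Sum = 177.76 µg/mL·h
Tail: C_last/k_e = 3.99/0.387 = 10.310
AUC_0→∞ (transdermal patch) = 177.76 + 10.310 = 188.07 µg/mL·h
F = (AUC_ev/D_ev)/(AUC_iv/D_iv) = (188.07/80)/(85.5/20) = 2.350875/4.275 = 0.5499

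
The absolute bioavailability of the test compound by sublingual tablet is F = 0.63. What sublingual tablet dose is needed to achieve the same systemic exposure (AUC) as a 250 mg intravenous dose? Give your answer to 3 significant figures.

D_sublingual = 397 mg

For equal systemic exposure: F × D_ev = D_iv
D_ev = D_iv / F = 250 / 0.63 = 396.825 mg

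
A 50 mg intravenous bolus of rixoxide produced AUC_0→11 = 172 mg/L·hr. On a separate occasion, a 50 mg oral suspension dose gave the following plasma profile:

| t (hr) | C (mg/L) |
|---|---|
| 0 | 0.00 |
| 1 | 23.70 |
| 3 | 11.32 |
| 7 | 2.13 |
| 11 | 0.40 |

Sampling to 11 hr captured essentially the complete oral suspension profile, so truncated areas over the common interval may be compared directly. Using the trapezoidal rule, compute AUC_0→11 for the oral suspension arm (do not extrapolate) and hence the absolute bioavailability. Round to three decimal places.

F = 0.458

Trapezoidal AUC_0→11 (oral suspension):
  [0→1]: (0.00+23.70)/2 × 1 = 11.85
  [1→3]: (23.70+11.32)/2 × 2 = 35.02
  [3→7]: (11.32+2.13)/2 × 4 = 26.9
  [7→11]: (2.13+0.40)/2 × 4 = 5.06
  Sum = 78.83 mg/L·hr
F = (AUC_ev/D_ev)/(AUC_iv/D_iv) = (78.83/50)/(172/50) = 1.5766/3.44 = 0.4583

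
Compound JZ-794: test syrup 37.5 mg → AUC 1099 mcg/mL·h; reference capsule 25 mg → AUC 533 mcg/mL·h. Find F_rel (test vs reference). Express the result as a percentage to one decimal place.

F_rel = (AUC_test/D_test) / (AUC_ref/D_ref)
      = (1099/37.5) / (533/25)
      = 29.3067 / 21.32 = 1.3746 = 137.46%

F_rel = 137.5%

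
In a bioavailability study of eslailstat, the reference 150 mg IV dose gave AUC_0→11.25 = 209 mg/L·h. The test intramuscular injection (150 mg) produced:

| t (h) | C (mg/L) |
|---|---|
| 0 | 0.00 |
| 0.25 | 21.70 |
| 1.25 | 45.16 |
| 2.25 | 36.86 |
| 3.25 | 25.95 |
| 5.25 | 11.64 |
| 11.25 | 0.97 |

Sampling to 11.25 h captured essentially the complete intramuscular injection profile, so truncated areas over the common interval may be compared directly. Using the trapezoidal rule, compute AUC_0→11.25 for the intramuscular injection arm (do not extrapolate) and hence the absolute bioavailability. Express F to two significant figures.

Trapezoidal AUC_0→11.25 (intramuscular injection):
  [0→0.25]: (0.00+21.70)/2 × 0.25 = 2.7125
  [0.25→1.25]: (21.70+45.16)/2 × 1 = 33.43
  [1.25→2.25]: (45.16+36.86)/2 × 1 = 41.01
  [2.25→3.25]: (36.86+25.95)/2 × 1 = 31.405
  [3.25→5.25]: (25.95+11.64)/2 × 2 = 37.59
  [5.25→11.25]: (11.64+0.97)/2 × 6 = 37.83
  Sum = 183.9775 mg/L·h
F = (AUC_ev/D_ev)/(AUC_iv/D_iv) = (183.9775/150)/(209/150) = 1.22652/1.39333 = 0.8803

F = 0.88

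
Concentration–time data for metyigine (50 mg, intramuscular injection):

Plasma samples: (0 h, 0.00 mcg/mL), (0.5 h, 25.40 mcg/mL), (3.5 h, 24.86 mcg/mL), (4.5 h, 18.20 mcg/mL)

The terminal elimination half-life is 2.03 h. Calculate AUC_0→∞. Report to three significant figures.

Trapezoidal AUC_0→4.5:
  [0→0.5]: (0.00+25.40)/2 × 0.5 = 6.35
  [0.5→3.5]: (25.40+24.86)/2 × 3 = 75.39
  [3.5→4.5]: (24.86+18.20)/2 × 1 = 21.53
  Sum = 103.27 mcg/mL·h
k_e = ln2 / t½ = 0.693147 / 2.03 = 0.3415 h^-1
Extrapolated tail: C_last / k_e = 18.20 / 0.3415 = 53.294
AUC_0→∞ = 103.27 + 53.294 = 156.564 mcg/mL·h

AUC = 157 mcg/mL·h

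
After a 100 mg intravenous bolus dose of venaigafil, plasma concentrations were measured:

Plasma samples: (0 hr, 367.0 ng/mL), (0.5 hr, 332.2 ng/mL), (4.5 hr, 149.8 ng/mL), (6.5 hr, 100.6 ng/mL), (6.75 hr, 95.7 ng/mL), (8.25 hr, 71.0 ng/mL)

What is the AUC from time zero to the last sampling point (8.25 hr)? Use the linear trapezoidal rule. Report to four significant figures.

AUC = 1539 ng/mL·hr

Trapezoidal AUC_0→8.25:
  [0→0.5]: (367.0+332.2)/2 × 0.5 = 174.8
  [0.5→4.5]: (332.2+149.8)/2 × 4 = 964.0
  [4.5→6.5]: (149.8+100.6)/2 × 2 = 250.4
  [6.5→6.75]: (100.6+95.7)/2 × 0.25 = 24.5375
  [6.75→8.25]: (95.7+71.0)/2 × 1.5 = 125.025
  Sum = 1538.7625 ng/mL·hr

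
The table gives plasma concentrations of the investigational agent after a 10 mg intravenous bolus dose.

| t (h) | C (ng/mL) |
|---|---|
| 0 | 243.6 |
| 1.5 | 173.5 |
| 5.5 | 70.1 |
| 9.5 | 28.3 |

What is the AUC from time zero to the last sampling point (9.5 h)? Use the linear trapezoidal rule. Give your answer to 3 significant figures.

Trapezoidal AUC_0→9.5:
  [0→1.5]: (243.6+173.5)/2 × 1.5 = 312.825
  [1.5→5.5]: (173.5+70.1)/2 × 4 = 487.2
  [5.5→9.5]: (70.1+28.3)/2 × 4 = 196.8
  Sum = 996.825 ng/mL·h

AUC = 997 ng/mL·h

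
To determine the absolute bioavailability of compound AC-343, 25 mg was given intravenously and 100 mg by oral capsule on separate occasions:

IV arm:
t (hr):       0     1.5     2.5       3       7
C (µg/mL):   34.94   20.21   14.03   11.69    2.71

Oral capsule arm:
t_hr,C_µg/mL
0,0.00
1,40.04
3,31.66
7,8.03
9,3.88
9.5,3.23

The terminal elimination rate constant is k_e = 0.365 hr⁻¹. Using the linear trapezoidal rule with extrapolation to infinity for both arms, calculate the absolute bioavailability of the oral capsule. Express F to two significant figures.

Trapezoidal AUC_0→7 (IV):
  [0→1.5]: (34.94+20.21)/2 × 1.5 = 41.3625
  [1.5→2.5]: (20.21+14.03)/2 × 1 = 17.12
  [2.5→3]: (14.03+11.69)/2 × 0.5 = 6.43
  [3→7]: (11.69+2.71)/2 × 4 = 28.8
  Sum = 93.7125 µg/mL·hr
IV tail: 2.71/0.365 = 7.425; AUC_iv,0→∞ = 93.7125 + 7.425 = 101.1375 µg/mL·hr
Trapezoidal AUC_0→9.5 (oral capsule):
  [0→1]: (0.00+40.04)/2 × 1 = 20.02
  [1→3]: (40.04+31.66)/2 × 2 = 71.7
  [3→7]: (31.66+8.03)/2 × 4 = 79.38
  [7→9]: (8.03+3.88)/2 × 2 = 11.91
  [9→9.5]: (3.88+3.23)/2 × 0.5 = 1.7775
  Sum = 184.7875 µg/mL·hr
oral capsule tail: 3.23/0.365 = 8.849; AUC_ev,0→∞ = 184.7875 + 8.849 = 193.6365 µg/mL·hr
F = (AUC_ev/D_ev)/(AUC_iv/D_iv) = (193.6365/100)/(101.1375/25) = 1.936365/4.0455 = 0.4786

F = 0.48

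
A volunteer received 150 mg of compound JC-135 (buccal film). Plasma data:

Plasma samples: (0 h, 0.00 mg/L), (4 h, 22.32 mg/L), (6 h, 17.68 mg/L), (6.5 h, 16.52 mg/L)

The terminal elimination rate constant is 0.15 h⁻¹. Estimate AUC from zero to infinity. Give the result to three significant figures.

AUC = 203 mg/L·h

Trapezoidal AUC_0→6.5:
  [0→4]: (0.00+22.32)/2 × 4 = 44.64
  [4→6]: (22.32+17.68)/2 × 2 = 40.0
  [6→6.5]: (17.68+16.52)/2 × 0.5 = 8.55
  Sum = 93.19 mg/L·h
Extrapolated tail: C_last / k_e = 16.52 / 0.15 = 110.133
AUC_0→∞ = 93.19 + 110.133 = 203.323 mg/L·h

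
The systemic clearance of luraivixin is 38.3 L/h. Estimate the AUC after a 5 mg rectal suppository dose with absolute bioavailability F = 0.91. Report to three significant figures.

AUC_0→∞ = F × Dose / CL
        = 0.91 × 5 / 38.3 = 0.118799 mg/L·h

AUC = 0.119 mg/L·h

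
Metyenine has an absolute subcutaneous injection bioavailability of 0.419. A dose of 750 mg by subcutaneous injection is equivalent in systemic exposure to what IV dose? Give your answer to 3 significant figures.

D_iv = 314 mg

Systemic exposure from an extravascular dose = F × D_ev, so the equivalent IV dose is F × D_ev.
D_iv = F × D_ev = 0.419 × 750 = 314.25 mg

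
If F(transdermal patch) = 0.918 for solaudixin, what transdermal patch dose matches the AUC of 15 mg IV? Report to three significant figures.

For equal systemic exposure: F × D_ev = D_iv
D_ev = D_iv / F = 15 / 0.918 = 16.3399 mg

D_transdermal = 16.3 mg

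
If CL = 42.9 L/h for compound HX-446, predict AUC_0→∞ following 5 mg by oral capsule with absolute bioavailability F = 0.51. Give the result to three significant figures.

AUC_0→∞ = F × Dose / CL
        = 0.51 × 5 / 42.9 = 0.0594406 mg/L·h

AUC = 0.0594 mg/L·h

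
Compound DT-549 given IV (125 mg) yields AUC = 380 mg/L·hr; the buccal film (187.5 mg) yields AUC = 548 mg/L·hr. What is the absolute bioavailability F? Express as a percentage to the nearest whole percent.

F = 96%

F = (AUC_ev / D_ev) / (AUC_iv / D_iv)
  = (548/187.5) / (380/125)
  = 2.92267 / 3.04 = 0.9614
  = 96.14%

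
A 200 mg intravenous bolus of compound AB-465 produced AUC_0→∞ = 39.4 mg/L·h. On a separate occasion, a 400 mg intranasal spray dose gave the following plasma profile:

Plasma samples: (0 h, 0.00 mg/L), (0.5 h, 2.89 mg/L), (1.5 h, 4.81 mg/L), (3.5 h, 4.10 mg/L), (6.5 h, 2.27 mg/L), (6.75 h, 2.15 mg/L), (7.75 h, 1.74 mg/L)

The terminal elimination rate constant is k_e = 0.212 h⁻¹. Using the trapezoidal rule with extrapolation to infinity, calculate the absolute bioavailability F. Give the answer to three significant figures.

F = 0.428

Trapezoidal AUC_0→7.75 (intranasal spray):
  [0→0.5]: (0.00+2.89)/2 × 0.5 = 0.7225
  [0.5→1.5]: (2.89+4.81)/2 × 1 = 3.85
  [1.5→3.5]: (4.81+4.10)/2 × 2 = 8.91
  [3.5→6.5]: (4.10+2.27)/2 × 3 = 9.555
  [6.5→6.75]: (2.27+2.15)/2 × 0.25 = 0.5525
  [6.75→7.75]: (2.15+1.74)/2 × 1 = 1.945
  Sum = 25.535 mg/L·h
Tail: C_last/k_e = 1.74/0.212 = 8.208
AUC_0→∞ (intranasal spray) = 25.535 + 8.208 = 33.743 mg/L·h
F = (AUC_ev/D_ev)/(AUC_iv/D_iv) = (33.743/400)/(39.4/200) = 0.0843575/0.197 = 0.4282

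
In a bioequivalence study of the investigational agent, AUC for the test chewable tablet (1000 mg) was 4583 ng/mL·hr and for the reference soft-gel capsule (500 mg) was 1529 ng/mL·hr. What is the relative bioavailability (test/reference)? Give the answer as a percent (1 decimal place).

F_rel = (AUC_test/D_test) / (AUC_ref/D_ref)
      = (4583/1000) / (1529/500)
      = 4.583 / 3.058 = 1.4987 = 149.87%

F_rel = 149.9%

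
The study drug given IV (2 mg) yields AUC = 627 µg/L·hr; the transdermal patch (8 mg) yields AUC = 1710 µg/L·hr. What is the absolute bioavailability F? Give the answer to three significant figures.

F = (AUC_ev / D_ev) / (AUC_iv / D_iv)
  = (1710/8) / (627/2)
  = 213.75 / 313.5 = 0.6818

F = 0.682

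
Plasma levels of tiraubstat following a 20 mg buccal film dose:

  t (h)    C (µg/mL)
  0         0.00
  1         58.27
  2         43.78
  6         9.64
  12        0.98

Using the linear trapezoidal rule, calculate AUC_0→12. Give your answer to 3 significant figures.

AUC = 219 µg/mL·h

Trapezoidal AUC_0→12:
  [0→1]: (0.00+58.27)/2 × 1 = 29.135
  [1→2]: (58.27+43.78)/2 × 1 = 51.025
  [2→6]: (43.78+9.64)/2 × 4 = 106.84
  [6→12]: (9.64+0.98)/2 × 6 = 31.86
  Sum = 218.86 µg/mL·h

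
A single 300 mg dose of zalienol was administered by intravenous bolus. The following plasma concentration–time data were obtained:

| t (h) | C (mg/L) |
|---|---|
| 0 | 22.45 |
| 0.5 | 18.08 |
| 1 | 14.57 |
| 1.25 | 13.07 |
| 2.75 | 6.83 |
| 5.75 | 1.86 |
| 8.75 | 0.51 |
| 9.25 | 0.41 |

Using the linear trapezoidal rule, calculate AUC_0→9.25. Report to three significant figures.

AUC = 53.5 mg/L·h

Trapezoidal AUC_0→9.25:
  [0→0.5]: (22.45+18.08)/2 × 0.5 = 10.1325
  [0.5→1]: (18.08+14.57)/2 × 0.5 = 8.1625
  [1→1.25]: (14.57+13.07)/2 × 0.25 = 3.455
  [1.25→2.75]: (13.07+6.83)/2 × 1.5 = 14.925
  [2.75→5.75]: (6.83+1.86)/2 × 3 = 13.035
  [5.75→8.75]: (1.86+0.51)/2 × 3 = 3.555
  [8.75→9.25]: (0.51+0.41)/2 × 0.5 = 0.23
  Sum = 53.495 mg/L·h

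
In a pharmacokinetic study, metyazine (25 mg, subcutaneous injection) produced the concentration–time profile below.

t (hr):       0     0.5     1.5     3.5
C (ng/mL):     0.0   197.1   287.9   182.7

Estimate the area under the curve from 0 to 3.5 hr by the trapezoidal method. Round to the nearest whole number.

AUC = 762 ng/mL·hr

Trapezoidal AUC_0→3.5:
  [0→0.5]: (0.0+197.1)/2 × 0.5 = 49.275
  [0.5→1.5]: (197.1+287.9)/2 × 1 = 242.5
  [1.5→3.5]: (287.9+182.7)/2 × 2 = 470.6
  Sum = 762.375 ng/mL·hr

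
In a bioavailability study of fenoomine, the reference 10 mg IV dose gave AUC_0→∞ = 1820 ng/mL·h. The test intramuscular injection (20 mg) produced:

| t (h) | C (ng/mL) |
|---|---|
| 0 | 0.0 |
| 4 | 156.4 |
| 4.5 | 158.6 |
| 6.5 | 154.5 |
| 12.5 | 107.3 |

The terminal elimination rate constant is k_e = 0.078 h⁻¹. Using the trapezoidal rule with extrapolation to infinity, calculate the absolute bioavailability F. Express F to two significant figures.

F = 0.79

Trapezoidal AUC_0→12.5 (intramuscular injection):
  [0→4]: (0.0+156.4)/2 × 4 = 312.8
  [4→4.5]: (156.4+158.6)/2 × 0.5 = 78.75
  [4.5→6.5]: (158.6+154.5)/2 × 2 = 313.1
  [6.5→12.5]: (154.5+107.3)/2 × 6 = 785.4
  Sum = 1490.05 ng/mL·h
Tail: C_last/k_e = 107.3/0.078 = 1375.641
AUC_0→∞ (intramuscular injection) = 1490.05 + 1375.641 = 2865.691 ng/mL·h
F = (AUC_ev/D_ev)/(AUC_iv/D_iv) = (2865.691/20)/(1820/10) = 143.28455/182 = 0.7873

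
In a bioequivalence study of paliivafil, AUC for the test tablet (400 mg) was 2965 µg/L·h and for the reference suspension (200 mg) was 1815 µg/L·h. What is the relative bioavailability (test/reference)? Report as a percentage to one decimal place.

F_rel = 81.7%

F_rel = (AUC_test/D_test) / (AUC_ref/D_ref)
      = (2965/400) / (1815/200)
      = 7.4125 / 9.075 = 0.8168 = 81.68%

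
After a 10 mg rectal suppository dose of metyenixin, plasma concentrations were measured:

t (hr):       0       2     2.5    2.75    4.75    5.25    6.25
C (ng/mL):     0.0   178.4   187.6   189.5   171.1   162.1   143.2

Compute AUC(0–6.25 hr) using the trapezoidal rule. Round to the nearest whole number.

AUC = 914 ng/mL·hr

Trapezoidal AUC_0→6.25:
  [0→2]: (0.0+178.4)/2 × 2 = 178.4
  [2→2.5]: (178.4+187.6)/2 × 0.5 = 91.5
  [2.5→2.75]: (187.6+189.5)/2 × 0.25 = 47.1375
  [2.75→4.75]: (189.5+171.1)/2 × 2 = 360.6
  [4.75→5.25]: (171.1+162.1)/2 × 0.5 = 83.3
  [5.25→6.25]: (162.1+143.2)/2 × 1 = 152.65
  Sum = 913.5875 ng/mL·hr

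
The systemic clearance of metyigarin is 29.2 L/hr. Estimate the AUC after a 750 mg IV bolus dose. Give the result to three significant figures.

AUC_0→∞ = Dose_iv / CL
        = 750 / 29.2 = 25.6849 mg/L·hr

AUC = 25.7 mg/L·hr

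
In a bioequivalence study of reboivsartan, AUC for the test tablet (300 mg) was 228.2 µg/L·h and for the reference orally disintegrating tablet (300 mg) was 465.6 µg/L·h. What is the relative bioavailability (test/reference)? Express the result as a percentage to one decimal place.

F_rel = 49.0%

F_rel = (AUC_test/D_test) / (AUC_ref/D_ref)
      = (228.2/300) / (465.6/300)
      = 0.760667 / 1.552 = 0.4901 = 49.01%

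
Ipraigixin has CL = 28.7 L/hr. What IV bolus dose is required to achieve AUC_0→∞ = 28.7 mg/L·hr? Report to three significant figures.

Dose = 824 mg

Dose_iv = CL × AUC_0→∞
     = 28.7 × 28.7 = 823.69 mg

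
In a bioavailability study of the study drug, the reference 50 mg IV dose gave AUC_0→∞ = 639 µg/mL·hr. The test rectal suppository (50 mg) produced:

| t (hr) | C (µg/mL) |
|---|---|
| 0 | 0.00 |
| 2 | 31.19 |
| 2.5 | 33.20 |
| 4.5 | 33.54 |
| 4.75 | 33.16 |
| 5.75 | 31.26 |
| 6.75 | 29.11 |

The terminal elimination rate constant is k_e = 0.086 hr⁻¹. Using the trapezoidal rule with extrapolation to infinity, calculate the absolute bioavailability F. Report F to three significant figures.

F = 0.819

Trapezoidal AUC_0→6.75 (rectal suppository):
  [0→2]: (0.00+31.19)/2 × 2 = 31.19
  [2→2.5]: (31.19+33.20)/2 × 0.5 = 16.0975
  [2.5→4.5]: (33.20+33.54)/2 × 2 = 66.74
  [4.5→4.75]: (33.54+33.16)/2 × 0.25 = 8.3375
  [4.75→5.75]: (33.16+31.26)/2 × 1 = 32.21
  [5.75→6.75]: (31.26+29.11)/2 × 1 = 30.185
  Sum = 184.76 µg/mL·hr
Tail: C_last/k_e = 29.11/0.086 = 338.488
AUC_0→∞ (rectal suppository) = 184.76 + 338.488 = 523.248 µg/mL·hr
F = (AUC_ev/D_ev)/(AUC_iv/D_iv) = (523.248/50)/(639/50) = 10.46496/12.78 = 0.8189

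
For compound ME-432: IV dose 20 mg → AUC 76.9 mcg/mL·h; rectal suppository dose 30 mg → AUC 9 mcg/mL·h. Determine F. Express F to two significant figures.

F = 0.078

F = (AUC_ev / D_ev) / (AUC_iv / D_iv)
  = (9/30) / (76.9/20)
  = 0.3 / 3.845 = 0.0780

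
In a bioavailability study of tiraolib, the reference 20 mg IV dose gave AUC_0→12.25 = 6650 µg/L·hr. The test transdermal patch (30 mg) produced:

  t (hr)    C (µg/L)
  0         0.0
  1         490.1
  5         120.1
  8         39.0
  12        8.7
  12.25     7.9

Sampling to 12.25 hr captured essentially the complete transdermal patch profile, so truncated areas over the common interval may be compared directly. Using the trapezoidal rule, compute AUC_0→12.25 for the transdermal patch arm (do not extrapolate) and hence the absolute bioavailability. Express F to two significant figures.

Trapezoidal AUC_0→12.25 (transdermal patch):
  [0→1]: (0.0+490.1)/2 × 1 = 245.05
  [1→5]: (490.1+120.1)/2 × 4 = 1220.4
  [5→8]: (120.1+39.0)/2 × 3 = 238.65
  [8→12]: (39.0+8.7)/2 × 4 = 95.4
  [12→12.25]: (8.7+7.9)/2 × 0.25 = 2.075
  Sum = 1801.575 µg/L·hr
F = (AUC_ev/D_ev)/(AUC_iv/D_iv) = (1801.575/30)/(6650/20) = 60.0525/332.5 = 0.1806

F = 0.18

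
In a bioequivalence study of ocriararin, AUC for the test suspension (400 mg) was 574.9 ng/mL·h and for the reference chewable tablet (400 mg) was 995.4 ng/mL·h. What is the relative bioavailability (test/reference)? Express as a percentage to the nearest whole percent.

F_rel = 58%

F_rel = (AUC_test/D_test) / (AUC_ref/D_ref)
      = (574.9/400) / (995.4/400)
      = 1.43725 / 2.4885 = 0.5776 = 57.76%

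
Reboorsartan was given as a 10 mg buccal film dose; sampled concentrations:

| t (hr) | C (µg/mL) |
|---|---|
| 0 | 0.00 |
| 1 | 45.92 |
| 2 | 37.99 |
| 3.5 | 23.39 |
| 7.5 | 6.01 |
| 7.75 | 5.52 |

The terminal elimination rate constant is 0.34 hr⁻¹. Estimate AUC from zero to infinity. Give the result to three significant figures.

Trapezoidal AUC_0→7.75:
  [0→1]: (0.00+45.92)/2 × 1 = 22.96
  [1→2]: (45.92+37.99)/2 × 1 = 41.955
  [2→3.5]: (37.99+23.39)/2 × 1.5 = 46.035
  [3.5→7.5]: (23.39+6.01)/2 × 4 = 58.8
  [7.5→7.75]: (6.01+5.52)/2 × 0.25 = 1.44125
  Sum = 171.19125 µg/mL·hr
Extrapolated tail: C_last / k_e = 5.52 / 0.34 = 16.235
AUC_0→∞ = 171.19125 + 16.235 = 187.42625 µg/mL·hr

AUC = 187 µg/mL·hr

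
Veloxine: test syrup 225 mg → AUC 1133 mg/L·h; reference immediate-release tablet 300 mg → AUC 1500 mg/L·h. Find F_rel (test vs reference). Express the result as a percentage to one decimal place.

F_rel = (AUC_test/D_test) / (AUC_ref/D_ref)
      = (1133/225) / (1500/300)
      = 5.03556 / 5 = 1.0071 = 100.71%

F_rel = 100.7%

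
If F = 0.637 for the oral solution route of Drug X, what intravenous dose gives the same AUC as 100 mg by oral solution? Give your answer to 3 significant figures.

D_iv = 63.7 mg

Systemic exposure from an extravascular dose = F × D_ev, so the equivalent IV dose is F × D_ev.
D_iv = F × D_ev = 0.637 × 100 = 63.7 mg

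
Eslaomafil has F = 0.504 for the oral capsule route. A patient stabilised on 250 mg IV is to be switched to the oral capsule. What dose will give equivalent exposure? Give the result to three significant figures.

For equal systemic exposure: F × D_ev = D_iv
D_ev = D_iv / F = 250 / 0.504 = 496.032 mg

D_oral = 496 mg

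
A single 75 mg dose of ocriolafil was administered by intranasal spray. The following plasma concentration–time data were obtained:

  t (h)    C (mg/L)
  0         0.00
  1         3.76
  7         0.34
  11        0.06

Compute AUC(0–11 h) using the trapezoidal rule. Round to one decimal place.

Trapezoidal AUC_0→11:
  [0→1]: (0.00+3.76)/2 × 1 = 1.88
  [1→7]: (3.76+0.34)/2 × 6 = 12.3
  [7→11]: (0.34+0.06)/2 × 4 = 0.8
  Sum = 14.98 mg/L·h

AUC = 15.0 mg/L·h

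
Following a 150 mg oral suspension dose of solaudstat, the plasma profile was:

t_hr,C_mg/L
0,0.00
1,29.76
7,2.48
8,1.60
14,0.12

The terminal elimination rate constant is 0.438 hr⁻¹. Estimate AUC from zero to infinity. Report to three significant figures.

AUC = 119 mg/L·hr

Trapezoidal AUC_0→14:
  [0→1]: (0.00+29.76)/2 × 1 = 14.88
  [1→7]: (29.76+2.48)/2 × 6 = 96.72
  [7→8]: (2.48+1.60)/2 × 1 = 2.04
  [8→14]: (1.60+0.12)/2 × 6 = 5.16
  Sum = 118.8 mg/L·hr
Extrapolated tail: C_last / k_e = 0.12 / 0.438 = 0.274
AUC_0→∞ = 118.8 + 0.274 = 119.074 mg/L·hr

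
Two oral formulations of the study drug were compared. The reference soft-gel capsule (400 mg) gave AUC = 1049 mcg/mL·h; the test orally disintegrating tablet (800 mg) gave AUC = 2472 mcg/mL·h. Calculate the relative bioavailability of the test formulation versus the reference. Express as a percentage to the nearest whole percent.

F_rel = (AUC_test/D_test) / (AUC_ref/D_ref)
      = (2472/800) / (1049/400)
      = 3.09 / 2.6225 = 1.1783 = 117.83%

F_rel = 118%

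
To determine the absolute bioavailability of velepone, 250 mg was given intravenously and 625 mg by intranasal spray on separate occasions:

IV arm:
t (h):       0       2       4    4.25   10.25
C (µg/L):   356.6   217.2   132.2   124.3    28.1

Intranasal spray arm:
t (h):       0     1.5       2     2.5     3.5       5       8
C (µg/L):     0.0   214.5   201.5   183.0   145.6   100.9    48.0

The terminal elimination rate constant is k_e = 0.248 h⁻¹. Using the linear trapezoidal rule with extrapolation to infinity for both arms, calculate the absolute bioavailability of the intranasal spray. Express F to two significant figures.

F = 0.30

Trapezoidal AUC_0→10.25 (IV):
  [0→2]: (356.6+217.2)/2 × 2 = 573.8
  [2→4]: (217.2+132.2)/2 × 2 = 349.4
  [4→4.25]: (132.2+124.3)/2 × 0.25 = 32.0625
  [4.25→10.25]: (124.3+28.1)/2 × 6 = 457.2
  Sum = 1412.4625 µg/L·h
IV tail: 28.1/0.248 = 113.306; AUC_iv,0→∞ = 1412.4625 + 113.306 = 1525.7685 µg/L·h
Trapezoidal AUC_0→8 (intranasal spray):
  [0→1.5]: (0.0+214.5)/2 × 1.5 = 160.875
  [1.5→2]: (214.5+201.5)/2 × 0.5 = 104.0
  [2→2.5]: (201.5+183.0)/2 × 0.5 = 96.125
  [2.5→3.5]: (183.0+145.6)/2 × 1 = 164.3
  [3.5→5]: (145.6+100.9)/2 × 1.5 = 184.875
  [5→8]: (100.9+48.0)/2 × 3 = 223.35
  Sum = 933.525 µg/L·h
intranasal spray tail: 48.0/0.248 = 193.548; AUC_ev,0→∞ = 933.525 + 193.548 = 1127.073 µg/L·h
F = (AUC_ev/D_ev)/(AUC_iv/D_iv) = (1127.073/625)/(1525.7685/250) = 1.8033168/6.103074 = 0.2955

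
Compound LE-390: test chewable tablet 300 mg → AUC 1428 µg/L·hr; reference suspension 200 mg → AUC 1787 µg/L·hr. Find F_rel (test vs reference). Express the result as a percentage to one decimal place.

F_rel = 53.3%

F_rel = (AUC_test/D_test) / (AUC_ref/D_ref)
      = (1428/300) / (1787/200)
      = 4.76 / 8.935 = 0.5327 = 53.27%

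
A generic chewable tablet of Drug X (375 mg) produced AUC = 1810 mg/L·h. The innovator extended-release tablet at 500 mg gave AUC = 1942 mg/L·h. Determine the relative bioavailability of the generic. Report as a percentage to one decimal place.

F_rel = (AUC_test/D_test) / (AUC_ref/D_ref)
      = (1810/375) / (1942/500)
      = 4.82667 / 3.884 = 1.2427 = 124.27%

F_rel = 124.3%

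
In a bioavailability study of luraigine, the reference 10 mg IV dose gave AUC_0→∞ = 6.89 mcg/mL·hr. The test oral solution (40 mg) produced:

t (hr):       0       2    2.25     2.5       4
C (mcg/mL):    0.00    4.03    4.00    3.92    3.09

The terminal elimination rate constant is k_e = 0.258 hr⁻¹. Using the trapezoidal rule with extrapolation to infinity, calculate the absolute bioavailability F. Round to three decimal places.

F = 0.844

Trapezoidal AUC_0→4 (oral solution):
  [0→2]: (0.00+4.03)/2 × 2 = 4.03
  [2→2.25]: (4.03+4.00)/2 × 0.25 = 1.00375
  [2.25→2.5]: (4.00+3.92)/2 × 0.25 = 0.99
  [2.5→4]: (3.92+3.09)/2 × 1.5 = 5.2575
  Sum = 11.28125 mcg/mL·hr
Tail: C_last/k_e = 3.09/0.258 = 11.977
AUC_0→∞ (oral solution) = 11.28125 + 11.977 = 23.25825 mcg/mL·hr
F = (AUC_ev/D_ev)/(AUC_iv/D_iv) = (23.25825/40)/(6.89/10) = 0.58145625/0.689 = 0.8439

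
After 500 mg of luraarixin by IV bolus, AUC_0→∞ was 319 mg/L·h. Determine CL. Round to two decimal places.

CL = 1.57 L/h

CL = Dose_iv / AUC_0→∞
   = 500 / 319 = 1.5674 L/h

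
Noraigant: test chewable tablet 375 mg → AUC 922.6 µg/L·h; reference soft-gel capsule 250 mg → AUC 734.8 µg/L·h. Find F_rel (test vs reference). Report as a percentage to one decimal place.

F_rel = 83.7%

F_rel = (AUC_test/D_test) / (AUC_ref/D_ref)
      = (922.6/375) / (734.8/250)
      = 2.46027 / 2.9392 = 0.8371 = 83.71%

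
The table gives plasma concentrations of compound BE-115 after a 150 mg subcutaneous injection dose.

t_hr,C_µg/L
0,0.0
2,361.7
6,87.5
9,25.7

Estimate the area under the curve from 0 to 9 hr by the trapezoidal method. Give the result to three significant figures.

Trapezoidal AUC_0→9:
  [0→2]: (0.0+361.7)/2 × 2 = 361.7
  [2→6]: (361.7+87.5)/2 × 4 = 898.4
  [6→9]: (87.5+25.7)/2 × 3 = 169.8
  Sum = 1429.9 µg/L·hr

AUC = 1430 µg/L·hr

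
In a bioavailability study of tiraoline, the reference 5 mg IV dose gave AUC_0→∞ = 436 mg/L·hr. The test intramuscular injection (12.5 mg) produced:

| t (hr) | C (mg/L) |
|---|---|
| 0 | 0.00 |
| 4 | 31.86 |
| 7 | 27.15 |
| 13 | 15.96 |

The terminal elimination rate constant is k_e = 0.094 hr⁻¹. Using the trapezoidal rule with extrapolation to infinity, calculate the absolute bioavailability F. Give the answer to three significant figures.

F = 0.414

Trapezoidal AUC_0→13 (intramuscular injection):
  [0→4]: (0.00+31.86)/2 × 4 = 63.72
  [4→7]: (31.86+27.15)/2 × 3 = 88.515
  [7→13]: (27.15+15.96)/2 × 6 = 129.33
  Sum = 281.565 mg/L·hr
Tail: C_last/k_e = 15.96/0.094 = 169.787
AUC_0→∞ (intramuscular injection) = 281.565 + 169.787 = 451.352 mg/L·hr
F = (AUC_ev/D_ev)/(AUC_iv/D_iv) = (451.352/12.5)/(436/5) = 36.10816/87.2 = 0.4141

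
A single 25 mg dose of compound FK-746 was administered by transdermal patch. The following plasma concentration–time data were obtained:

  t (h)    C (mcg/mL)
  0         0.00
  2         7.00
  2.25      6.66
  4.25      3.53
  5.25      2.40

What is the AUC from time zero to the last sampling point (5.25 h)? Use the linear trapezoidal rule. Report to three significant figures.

Trapezoidal AUC_0→5.25:
  [0→2]: (0.00+7.00)/2 × 2 = 7.0
  [2→2.25]: (7.00+6.66)/2 × 0.25 = 1.7075
  [2.25→4.25]: (6.66+3.53)/2 × 2 = 10.19
  [4.25→5.25]: (3.53+2.40)/2 × 1 = 2.965
  Sum = 21.8625 mcg/mL·h

AUC = 21.9 mcg/mL·h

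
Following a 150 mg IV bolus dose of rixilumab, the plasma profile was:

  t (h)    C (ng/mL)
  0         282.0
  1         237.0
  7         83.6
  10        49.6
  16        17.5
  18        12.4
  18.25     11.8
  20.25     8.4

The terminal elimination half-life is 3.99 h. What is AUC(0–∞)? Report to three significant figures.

Trapezoidal AUC_0→20.25:
  [0→1]: (282.0+237.0)/2 × 1 = 259.5
  [1→7]: (237.0+83.6)/2 × 6 = 961.8
  [7→10]: (83.6+49.6)/2 × 3 = 199.8
  [10→16]: (49.6+17.5)/2 × 6 = 201.3
  [16→18]: (17.5+12.4)/2 × 2 = 29.9
  [18→18.25]: (12.4+11.8)/2 × 0.25 = 3.025
  [18.25→20.25]: (11.8+8.4)/2 × 2 = 20.2
  Sum = 1675.525 ng/mL·h
k_e = ln2 / t½ = 0.693147 / 3.99 = 0.1737 h^-1
Extrapolated tail: C_last / k_e = 8.4 / 0.1737 = 48.359
AUC_0→∞ = 1675.525 + 48.359 = 1723.884 ng/mL·h

AUC = 1720 ng/mL·h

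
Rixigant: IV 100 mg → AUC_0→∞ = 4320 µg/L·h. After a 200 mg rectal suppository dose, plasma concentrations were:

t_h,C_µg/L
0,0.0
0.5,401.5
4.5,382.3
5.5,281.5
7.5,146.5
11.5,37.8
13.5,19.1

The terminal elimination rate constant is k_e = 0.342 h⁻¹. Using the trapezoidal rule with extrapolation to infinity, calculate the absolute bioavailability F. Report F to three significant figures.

Trapezoidal AUC_0→13.5 (rectal suppository):
  [0→0.5]: (0.0+401.5)/2 × 0.5 = 100.375
  [0.5→4.5]: (401.5+382.3)/2 × 4 = 1567.6
  [4.5→5.5]: (382.3+281.5)/2 × 1 = 331.9
  [5.5→7.5]: (281.5+146.5)/2 × 2 = 428.0
  [7.5→11.5]: (146.5+37.8)/2 × 4 = 368.6
  [11.5→13.5]: (37.8+19.1)/2 × 2 = 56.9
  Sum = 2853.375 µg/L·h
Tail: C_last/k_e = 19.1/0.342 = 55.848
AUC_0→∞ (rectal suppository) = 2853.375 + 55.848 = 2909.223 µg/L·h
F = (AUC_ev/D_ev)/(AUC_iv/D_iv) = (2909.223/200)/(4320/100) = 14.546115/43.2 = 0.3367

F = 0.337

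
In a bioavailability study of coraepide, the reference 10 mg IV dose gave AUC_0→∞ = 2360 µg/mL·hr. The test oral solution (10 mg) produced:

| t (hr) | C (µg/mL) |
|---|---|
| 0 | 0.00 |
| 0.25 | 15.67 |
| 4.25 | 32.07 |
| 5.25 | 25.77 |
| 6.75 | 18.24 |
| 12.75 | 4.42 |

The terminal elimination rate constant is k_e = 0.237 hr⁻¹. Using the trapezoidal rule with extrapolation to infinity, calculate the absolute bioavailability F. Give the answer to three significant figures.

Trapezoidal AUC_0→12.75 (oral solution):
  [0→0.25]: (0.00+15.67)/2 × 0.25 = 1.95875
  [0.25→4.25]: (15.67+32.07)/2 × 4 = 95.48
  [4.25→5.25]: (32.07+25.77)/2 × 1 = 28.92
  [5.25→6.75]: (25.77+18.24)/2 × 1.5 = 33.0075
  [6.75→12.75]: (18.24+4.42)/2 × 6 = 67.98
  Sum = 227.34625 µg/mL·hr
Tail: C_last/k_e = 4.42/0.237 = 18.650
AUC_0→∞ (oral solution) = 227.34625 + 18.650 = 245.99625 µg/mL·hr
F = (AUC_ev/D_ev)/(AUC_iv/D_iv) = (245.99625/10)/(2360/10) = 24.599625/236 = 0.1042

F = 0.104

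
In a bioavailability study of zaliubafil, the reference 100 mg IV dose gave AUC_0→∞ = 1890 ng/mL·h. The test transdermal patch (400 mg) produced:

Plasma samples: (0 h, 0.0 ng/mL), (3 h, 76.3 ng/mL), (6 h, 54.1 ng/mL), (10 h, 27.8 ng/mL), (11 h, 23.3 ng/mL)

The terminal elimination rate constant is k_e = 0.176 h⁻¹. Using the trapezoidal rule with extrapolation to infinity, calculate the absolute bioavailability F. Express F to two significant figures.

F = 0.084

Trapezoidal AUC_0→11 (transdermal patch):
  [0→3]: (0.0+76.3)/2 × 3 = 114.45
  [3→6]: (76.3+54.1)/2 × 3 = 195.6
  [6→10]: (54.1+27.8)/2 × 4 = 163.8
  [10→11]: (27.8+23.3)/2 × 1 = 25.55
  Sum = 499.4 ng/mL·h
Tail: C_last/k_e = 23.3/0.176 = 132.386
AUC_0→∞ (transdermal patch) = 499.4 + 132.386 = 631.786 ng/mL·h
F = (AUC_ev/D_ev)/(AUC_iv/D_iv) = (631.786/400)/(1890/100) = 1.579465/18.9 = 0.0836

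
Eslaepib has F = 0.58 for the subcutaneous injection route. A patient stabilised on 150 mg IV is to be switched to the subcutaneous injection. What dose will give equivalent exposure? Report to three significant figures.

For equal systemic exposure: F × D_ev = D_iv
D_ev = D_iv / F = 150 / 0.58 = 258.621 mg

D_subcutaneous = 259 mg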